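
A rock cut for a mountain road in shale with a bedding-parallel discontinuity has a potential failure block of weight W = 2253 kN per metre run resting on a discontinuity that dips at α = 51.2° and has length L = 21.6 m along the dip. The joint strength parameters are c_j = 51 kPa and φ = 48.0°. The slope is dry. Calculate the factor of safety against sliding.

FS = 1.52

Resolving the block weight along and normal to the plane and applying the Mohr–Coulomb strength on the joint:
N' = W cosα = 2253·cos51.2° = 1411.7 kN/m
Driving force T = W sinα = 2253·sin51.2° = 1755.8 kN/m
Resisting force R = c_j·L + N'·tanφ = 51·21.6 + 1411.7·tan48.0° = 1101.6 + 1567.9 = 2669.5 kN/m
FS = R / T = 2669.5 / 1755.8 = 1.520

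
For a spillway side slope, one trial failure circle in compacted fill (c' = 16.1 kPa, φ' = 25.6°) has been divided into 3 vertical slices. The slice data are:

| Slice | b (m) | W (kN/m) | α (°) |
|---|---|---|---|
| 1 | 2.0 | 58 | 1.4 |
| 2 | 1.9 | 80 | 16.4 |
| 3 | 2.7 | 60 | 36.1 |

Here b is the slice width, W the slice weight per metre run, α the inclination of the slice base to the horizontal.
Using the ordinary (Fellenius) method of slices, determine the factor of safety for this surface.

Ordinary method of slices: FS = Σ[c'·Δl_i + (W_i cosα_i)·tanφ'] / Σ W_i sinα_i, with Δl_i = b_i / cosα_i.
Slice 1: Δl = 2.0/cos1.4° = 2.001 m; N'_1 = 58·cos1.4° = 58.0; c'Δl = 32.21; W sinα = 1.4
Slice 2: Δl = 1.9/cos16.4° = 1.981 m; N'_2 = 80·cos16.4° = 76.7; c'Δl = 31.89; W sinα = 22.6
Slice 3: Δl = 2.7/cos36.1° = 3.342 m; N'_3 = 60·cos36.1° = 48.5; c'Δl = 53.80; W sinα = 35.4
Σc'Δl = 117.9 kN/m; ΣN' = 183.2 kN/m; ΣW sinα = 59.4 kN/m
Resisting = 117.9 + 183.2·tan25.6° = 117.9 + 87.8 = 205.7 kN/m
FS = 205.7 / 59.4 = 3.465

FS = 3.47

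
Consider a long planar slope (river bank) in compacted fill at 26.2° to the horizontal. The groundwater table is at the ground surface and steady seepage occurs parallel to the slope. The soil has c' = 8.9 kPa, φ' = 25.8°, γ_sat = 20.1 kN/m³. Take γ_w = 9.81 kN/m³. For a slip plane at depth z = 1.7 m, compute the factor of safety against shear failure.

With seepage parallel to the slope and the water table at the surface, the effective normal stress on the slip plane uses the buoyant unit weight γ' = γ_sat − γ_w while the driving shear stress uses γ_sat:
FS = [c' + γ' z cos²β tanφ'] / [γ_sat z sinβ cosβ]
γ' = 20.1 − 9.81 = 10.29 kN/m³
Numerator = 8.9 + 10.29·1.7·cos²26.2°·tan25.8° = 8.9 + 10.29·1.7·0.8051·0.4834 = 15.708 kPa
Denominator = 20.1·1.7·sin26.2°·cos26.2° = 20.1·1.7·0.4415·0.8973 = 13.536 kPa
FS = 15.708 / 13.536 = 1.160

FS = 1.16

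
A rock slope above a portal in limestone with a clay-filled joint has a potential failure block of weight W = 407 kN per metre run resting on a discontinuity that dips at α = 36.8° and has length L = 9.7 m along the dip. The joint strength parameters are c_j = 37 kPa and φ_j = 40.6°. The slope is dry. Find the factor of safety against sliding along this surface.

FS = 2.62

Resolving the block weight along and normal to the plane and applying the Mohr–Coulomb strength on the joint:
N' = W cosα = 407·cos36.8° = 325.9 kN/m
Driving force T = W sinα = 407·sin36.8° = 243.8 kN/m
Resisting force R = c_j·L + N'·tanφ_j = 37·9.7 + 325.9·tan40.6° = 358.9 + 279.3 = 638.2 kN/m
FS = R / T = 638.2 / 243.8 = 2.618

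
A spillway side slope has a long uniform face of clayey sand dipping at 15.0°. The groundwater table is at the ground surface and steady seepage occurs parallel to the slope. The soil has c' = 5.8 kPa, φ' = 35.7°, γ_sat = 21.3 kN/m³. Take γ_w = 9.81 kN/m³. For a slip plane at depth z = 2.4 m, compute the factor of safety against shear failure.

FS = 1.90

With seepage parallel to the slope and the water table at the surface, the effective normal stress on the slip plane uses the buoyant unit weight γ' = γ_sat − γ_w while the driving shear stress uses γ_sat:
FS = [c' + γ' z cos²β tanφ'] / [γ_sat z sinβ cosβ]
γ' = 21.3 − 9.81 = 11.49 kN/m³
Numerator = 5.8 + 11.49·2.4·cos²15.0°·tan35.7° = 5.8 + 11.49·2.4·0.9330·0.7186 = 24.288 kPa
Denominator = 21.3·2.4·sin15.0°·cos15.0° = 21.3·2.4·0.2588·0.9659 = 12.780 kPa
FS = 24.288 / 12.780 = 1.900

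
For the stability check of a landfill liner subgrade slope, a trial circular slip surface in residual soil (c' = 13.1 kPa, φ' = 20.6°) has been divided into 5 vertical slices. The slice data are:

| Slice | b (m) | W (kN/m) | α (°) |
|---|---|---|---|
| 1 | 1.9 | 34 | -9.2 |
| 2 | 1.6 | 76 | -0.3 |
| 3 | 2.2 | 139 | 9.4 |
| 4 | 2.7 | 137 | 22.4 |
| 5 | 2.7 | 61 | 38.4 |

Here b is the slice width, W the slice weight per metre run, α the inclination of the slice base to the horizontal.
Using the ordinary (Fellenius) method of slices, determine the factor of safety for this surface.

FS = 2.96

Ordinary method of slices: FS = Σ[c'·Δl_i + (W_i cosα_i)·tanφ'] / Σ W_i sinα_i, with Δl_i = b_i / cosα_i.
Slice 1: Δl = 1.9/cos(-9.2°) = 1.925 m; N'_1 = 34·cos(-9.2°) = 33.6; c'Δl = 25.21; W sinα = -5.4
Slice 2: Δl = 1.6/cos(-0.3°) = 1.600 m; N'_2 = 76·cos(-0.3°) = 76.0; c'Δl = 20.96; W sinα = -0.4
Slice 3: Δl = 2.2/cos9.4° = 2.230 m; N'_3 = 139·cos9.4° = 137.1; c'Δl = 29.21; W sinα = 22.7
Slice 4: Δl = 2.7/cos22.4° = 2.920 m; N'_4 = 137·cos22.4° = 126.7; c'Δl = 38.26; W sinα = 52.2
Slice 5: Δl = 2.7/cos38.4° = 3.445 m; N'_5 = 61·cos38.4° = 47.8; c'Δl = 45.13; W sinα = 37.9
Σc'Δl = 158.8 kN/m; ΣN' = 421.2 kN/m; ΣW sinα = 107.0 kN/m
Resisting = 158.8 + 421.2·tan20.6° = 158.8 + 158.3 = 317.1 kN/m
FS = 317.1 / 107.0 = 2.964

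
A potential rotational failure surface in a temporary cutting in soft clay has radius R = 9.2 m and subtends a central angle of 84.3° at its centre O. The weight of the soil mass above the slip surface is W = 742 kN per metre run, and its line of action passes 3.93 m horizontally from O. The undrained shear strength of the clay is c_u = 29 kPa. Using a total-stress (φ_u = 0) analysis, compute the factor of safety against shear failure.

FS = 1.24

Taking moments about the centre O, the resisting moment is provided by the undrained shear strength acting along the arc:
Arc length L_a = R·θ = 9.2·(84.3°·π/180) = 9.2·1.4713 = 13.54 m
M_R = c_u·L_a·R = 29·13.54·9.2 = 3611.4 kN·m/m
M_D = W·d = 742·3.93 = 2916.1 kN·m/m
FS = M_R / M_D = 3611.4 / 2916.1 = 1.238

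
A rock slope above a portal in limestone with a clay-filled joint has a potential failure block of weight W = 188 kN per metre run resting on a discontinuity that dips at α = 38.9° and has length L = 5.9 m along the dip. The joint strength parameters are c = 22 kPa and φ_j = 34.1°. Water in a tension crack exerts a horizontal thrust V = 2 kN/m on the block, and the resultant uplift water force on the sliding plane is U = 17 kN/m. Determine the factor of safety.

FS = 1.81

Resolving the block weight along and normal to the plane and applying the Mohr–Coulomb strength on the joint:
N' = W cosα − U − V sinα = 188·cos38.9° − 17 − 2·sin38.9° = 128.1 kN/m
Driving force T = W sinα + V cosα = 188·sin38.9° + 2·cos38.9° = 119.6 kN/m
Resisting force R = c·L + N'·tanφ_j = 22·5.9 + 128.1·tan34.1° = 129.8 + 86.7 = 216.5 kN/m
FS = R / T = 216.5 / 119.6 = 1.810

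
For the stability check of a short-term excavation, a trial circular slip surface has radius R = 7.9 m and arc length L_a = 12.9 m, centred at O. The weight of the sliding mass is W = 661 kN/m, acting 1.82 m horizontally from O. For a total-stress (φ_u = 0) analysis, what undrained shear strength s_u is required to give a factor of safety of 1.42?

s_u = 16.8 kPa

FS = s_u·L_a·R / (W·d), so s_u = FS·W·d / (L_a·R).
s_u = 1.42·661·1.82 / (12.90·7.9) = 1708.3 / 101.91 = 16.76 kPa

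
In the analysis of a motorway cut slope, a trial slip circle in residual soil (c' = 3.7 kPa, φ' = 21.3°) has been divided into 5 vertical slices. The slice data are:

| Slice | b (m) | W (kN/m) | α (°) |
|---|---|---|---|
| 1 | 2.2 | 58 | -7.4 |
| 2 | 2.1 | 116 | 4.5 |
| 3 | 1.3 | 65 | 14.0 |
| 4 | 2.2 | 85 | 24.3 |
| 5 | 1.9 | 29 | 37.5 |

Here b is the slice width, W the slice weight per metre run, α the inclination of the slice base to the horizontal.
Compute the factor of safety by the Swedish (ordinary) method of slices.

FS = 2.43

Ordinary method of slices: FS = Σ[c'·Δl_i + (W_i cosα_i)·tanφ'] / Σ W_i sinα_i, with Δl_i = b_i / cosα_i.
Slice 1: Δl = 2.2/cos(-7.4°) = 2.218 m; N'_1 = 58·cos(-7.4°) = 57.5; c'Δl = 8.21; W sinα = -7.5
Slice 2: Δl = 2.1/cos4.5° = 2.106 m; N'_2 = 116·cos4.5° = 115.6; c'Δl = 7.79; W sinα = 9.1
Slice 3: Δl = 1.3/cos14.0° = 1.340 m; N'_3 = 65·cos14.0° = 63.1; c'Δl = 4.96; W sinα = 15.7
Slice 4: Δl = 2.2/cos24.3° = 2.414 m; N'_4 = 85·cos24.3° = 77.5; c'Δl = 8.93; W sinα = 35.0
Slice 5: Δl = 1.9/cos37.5° = 2.395 m; N'_5 = 29·cos37.5° = 23.0; c'Δl = 8.86; W sinα = 17.7
Σc'Δl = 38.8 kN/m; ΣN' = 336.7 kN/m; ΣW sinα = 70.0 kN/m
Resisting = 38.8 + 336.7·tan21.3° = 38.8 + 131.3 = 170.0 kN/m
FS = 170.0 / 70.0 = 2.429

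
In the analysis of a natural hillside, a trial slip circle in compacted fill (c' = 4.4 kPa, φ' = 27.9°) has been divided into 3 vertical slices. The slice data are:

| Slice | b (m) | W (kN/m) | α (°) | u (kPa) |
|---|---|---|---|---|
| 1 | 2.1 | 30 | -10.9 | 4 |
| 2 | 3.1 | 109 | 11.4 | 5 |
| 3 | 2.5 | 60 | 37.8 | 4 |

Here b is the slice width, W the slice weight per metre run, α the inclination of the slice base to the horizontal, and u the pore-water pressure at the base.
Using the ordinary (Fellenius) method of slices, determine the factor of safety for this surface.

FS = 2.18

Ordinary method of slices: FS = Σ[c'·Δl_i + (W_i cosα_i − u_i·Δl_i)·tanφ'] / Σ W_i sinα_i, with Δl_i = b_i / cosα_i.
Slice 1: Δl = 2.1/cos(-10.9°) = 2.139 m; N'_1 = 30·cos(-10.9°) − 4·2.139 = 20.9; c'Δl = 9.41; W sinα = -5.7
Slice 2: Δl = 3.1/cos11.4° = 3.162 m; N'_2 = 109·cos11.4° − 5·3.162 = 91.0; c'Δl = 13.91; W sinα = 21.5
Slice 3: Δl = 2.5/cos37.8° = 3.164 m; N'_3 = 60·cos37.8° − 4·3.164 = 34.8; c'Δl = 13.92; W sinα = 36.8
Σc'Δl = 37.2 kN/m; ΣN' = 146.7 kN/m; ΣW sinα = 52.6 kN/m
Resisting = 37.2 + 146.7·tan27.9° = 37.2 + 77.7 = 114.9 kN/m
FS = 114.9 / 52.6 = 2.183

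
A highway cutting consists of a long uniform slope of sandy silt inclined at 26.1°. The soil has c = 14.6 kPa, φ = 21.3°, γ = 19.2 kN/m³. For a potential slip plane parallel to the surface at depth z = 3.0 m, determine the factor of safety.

FS = 1.44

For an infinite slope with a slip plane parallel to the surface (no pore pressure): FS = [c + γz cos²β tanφ] / [γz sinβ cosβ].
γz = 19.2·3.0 = 57.60 kN/m²
Numerator = 14.6 + 57.60·cos²26.1°·tan21.3° = 14.6 + 57.60·0.8065·0.3899 = 32.711 kPa
Denominator = 57.60·sin26.1°·cos26.1° = 57.60·0.4399·0.8980 = 22.756 kPa
FS = 32.711 / 22.756 = 1.437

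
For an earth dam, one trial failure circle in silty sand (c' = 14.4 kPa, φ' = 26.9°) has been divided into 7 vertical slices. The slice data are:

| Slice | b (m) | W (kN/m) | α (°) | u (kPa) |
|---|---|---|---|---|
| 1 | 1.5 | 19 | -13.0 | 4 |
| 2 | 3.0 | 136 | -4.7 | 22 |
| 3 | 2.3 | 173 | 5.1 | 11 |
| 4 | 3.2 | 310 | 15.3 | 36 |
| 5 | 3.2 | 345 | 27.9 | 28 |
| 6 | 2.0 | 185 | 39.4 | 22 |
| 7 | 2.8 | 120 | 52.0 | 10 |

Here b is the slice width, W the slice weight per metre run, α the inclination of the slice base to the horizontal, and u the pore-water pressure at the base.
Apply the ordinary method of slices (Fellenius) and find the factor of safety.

FS = 1.47

Ordinary method of slices: FS = Σ[c'·Δl_i + (W_i cosα_i − u_i·Δl_i)·tanφ'] / Σ W_i sinα_i, with Δl_i = b_i / cosα_i.
Slice 1: Δl = 1.5/cos(-13.0°) = 1.539 m; N'_1 = 19·cos(-13.0°) − 4·1.539 = 12.4; c'Δl = 22.17; W sinα = -4.3
Slice 2: Δl = 3.0/cos(-4.7°) = 3.010 m; N'_2 = 136·cos(-4.7°) − 22·3.010 = 69.3; c'Δl = 43.35; W sinα = -11.1
Slice 3: Δl = 2.3/cos5.1° = 2.309 m; N'_3 = 173·cos5.1° − 11·2.309 = 146.9; c'Δl = 33.25; W sinα = 15.4
Slice 4: Δl = 3.2/cos15.3° = 3.318 m; N'_4 = 310·cos15.3° − 36·3.318 = 179.6; c'Δl = 47.77; W sinα = 81.8
Slice 5: Δl = 3.2/cos27.9° = 3.621 m; N'_5 = 345·cos27.9° − 28·3.621 = 203.5; c'Δl = 52.14; W sinα = 161.4
Slice 6: Δl = 2.0/cos39.4° = 2.588 m; N'_6 = 185·cos39.4° − 22·2.588 = 86.0; c'Δl = 37.27; W sinα = 117.4
Slice 7: Δl = 2.8/cos52.0° = 4.548 m; N'_7 = 120·cos52.0° − 10·4.548 = 28.4; c'Δl = 65.49; W sinα = 94.6
Σc'Δl = 301.4 kN/m; ΣN' = 726.1 kN/m; ΣW sinα = 455.2 kN/m
Resisting = 301.4 + 726.1·tan26.9° = 301.4 + 368.4 = 669.8 kN/m
FS = 669.8 / 455.2 = 1.472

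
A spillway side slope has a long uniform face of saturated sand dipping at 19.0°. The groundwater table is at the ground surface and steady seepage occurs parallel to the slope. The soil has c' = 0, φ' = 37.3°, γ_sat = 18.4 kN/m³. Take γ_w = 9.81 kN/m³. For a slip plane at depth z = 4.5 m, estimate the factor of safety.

FS = 1.03

With seepage parallel to the slope and the water table at the surface, the effective normal stress on the slip plane uses the buoyant unit weight γ' = γ_sat − γ_w while the driving shear stress uses γ_sat:
FS = [c' + γ' z cos²β tanφ'] / [γ_sat z sinβ cosβ]
(For c' = 0 this reduces to FS = (γ'/γ_sat)·tanφ'/tanβ.)
γ' = 18.4 − 9.81 = 8.59 kN/m³
Numerator = 0.0 + 8.59·4.5·cos²19.0°·tan37.3° = 0.0 + 8.59·4.5·0.8940·0.7618 = 26.326 kPa
Denominator = 18.4·4.5·sin19.0°·cos19.0° = 18.4·4.5·0.3256·0.9455 = 25.488 kPa
FS = 26.326 / 25.488 = 1.033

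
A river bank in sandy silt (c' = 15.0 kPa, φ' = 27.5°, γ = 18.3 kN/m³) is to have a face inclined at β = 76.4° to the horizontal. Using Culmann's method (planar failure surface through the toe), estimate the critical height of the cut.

H_c = 8.25 m

Culmann's analysis gives the critical failure plane at α_cr = (β + φ')/2 = (76.4 + 27.5)/2 = 52.0°, and the critical height
H_c = (4c'/γ) · sinβ cosφ' / [1 − cos(β − φ')]
    = (4·15.0/18.3) · sin76.4°·cos27.5° / [1 − cos(48.9°)]
    = 3.279 · 0.9720·0.8870 / [1 − 0.6574]
    = 3.279 · 0.8621 / 0.3426
    = 8.25 m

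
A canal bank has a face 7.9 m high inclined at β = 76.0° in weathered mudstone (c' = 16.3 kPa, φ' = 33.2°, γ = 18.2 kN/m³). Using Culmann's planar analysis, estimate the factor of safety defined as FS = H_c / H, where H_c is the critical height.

FS = 1.38

H_c = (4c'/γ) · sinβ cosφ' / [1 − cos(β − φ')]
    = (4·16.3/18.2) · sin76.0°·cos33.2° / [1 − cos42.8°]
    = 3.582 · 0.8119 / 0.2663 = 10.92 m
FS = H_c / H = 10.92 / 7.9 = 1.383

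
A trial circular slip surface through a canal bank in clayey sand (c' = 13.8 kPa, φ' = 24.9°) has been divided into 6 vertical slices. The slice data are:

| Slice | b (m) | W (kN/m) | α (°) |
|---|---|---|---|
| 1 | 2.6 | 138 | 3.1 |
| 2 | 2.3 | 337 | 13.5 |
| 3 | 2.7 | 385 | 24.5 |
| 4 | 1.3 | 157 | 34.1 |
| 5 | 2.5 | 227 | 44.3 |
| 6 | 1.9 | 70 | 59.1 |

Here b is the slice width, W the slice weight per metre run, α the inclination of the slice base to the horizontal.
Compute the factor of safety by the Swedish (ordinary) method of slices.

FS = 1.38

Ordinary method of slices: FS = Σ[c'·Δl_i + (W_i cosα_i)·tanφ'] / Σ W_i sinα_i, with Δl_i = b_i / cosα_i.
Slice 1: Δl = 2.6/cos3.1° = 2.604 m; N'_1 = 138·cos3.1° = 137.8; c'Δl = 35.93; W sinα = 7.5
Slice 2: Δl = 2.3/cos13.5° = 2.365 m; N'_2 = 337·cos13.5° = 327.7; c'Δl = 32.64; W sinα = 78.7
Slice 3: Δl = 2.7/cos24.5° = 2.967 m; N'_3 = 385·cos24.5° = 350.3; c'Δl = 40.95; W sinα = 159.7
Slice 4: Δl = 1.3/cos34.1° = 1.570 m; N'_4 = 157·cos34.1° = 130.0; c'Δl = 21.67; W sinα = 88.0
Slice 5: Δl = 2.5/cos44.3° = 3.493 m; N'_5 = 227·cos44.3° = 162.5; c'Δl = 48.21; W sinα = 158.5
Slice 6: Δl = 1.9/cos59.1° = 3.700 m; N'_6 = 70·cos59.1° = 35.9; c'Δl = 51.06; W sinα = 60.1
Σc'Δl = 230.4 kN/m; ΣN' = 1144.2 kN/m; ΣW sinα = 552.4 kN/m
Resisting = 230.4 + 1144.2·tan24.9° = 230.4 + 531.1 = 761.6 kN/m
FS = 761.6 / 552.4 = 1.379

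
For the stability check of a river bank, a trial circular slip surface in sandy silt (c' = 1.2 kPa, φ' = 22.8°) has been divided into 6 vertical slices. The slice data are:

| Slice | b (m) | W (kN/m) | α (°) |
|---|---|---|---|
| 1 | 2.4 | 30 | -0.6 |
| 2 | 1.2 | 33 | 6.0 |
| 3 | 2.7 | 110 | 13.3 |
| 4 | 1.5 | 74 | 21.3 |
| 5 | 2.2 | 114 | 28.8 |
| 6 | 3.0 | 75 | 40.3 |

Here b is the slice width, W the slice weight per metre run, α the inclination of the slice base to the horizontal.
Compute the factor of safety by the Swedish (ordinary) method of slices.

FS = 1.16

Ordinary method of slices: FS = Σ[c'·Δl_i + (W_i cosα_i)·tanφ'] / Σ W_i sinα_i, with Δl_i = b_i / cosα_i.
Slice 1: Δl = 2.4/cos(-0.6°) = 2.400 m; N'_1 = 30·cos(-0.6°) = 30.0; c'Δl = 2.88; W sinα = -0.3
Slice 2: Δl = 1.2/cos6.0° = 1.207 m; N'_2 = 33·cos6.0° = 32.8; c'Δl = 1.45; W sinα = 3.4
Slice 3: Δl = 2.7/cos13.3° = 2.774 m; N'_3 = 110·cos13.3° = 107.0; c'Δl = 3.33; W sinα = 25.3
Slice 4: Δl = 1.5/cos21.3° = 1.610 m; N'_4 = 74·cos21.3° = 68.9; c'Δl = 1.93; W sinα = 26.9
Slice 5: Δl = 2.2/cos28.8° = 2.511 m; N'_5 = 114·cos28.8° = 99.9; c'Δl = 3.01; W sinα = 54.9
Slice 6: Δl = 3.0/cos40.3° = 3.934 m; N'_6 = 75·cos40.3° = 57.2; c'Δl = 4.72; W sinα = 48.5
Σc'Δl = 17.3 kN/m; ΣN' = 395.9 kN/m; ΣW sinα = 158.8 kN/m
Resisting = 17.3 + 395.9·tan22.8° = 17.3 + 166.4 = 183.7 kN/m
FS = 183.7 / 158.8 = 1.157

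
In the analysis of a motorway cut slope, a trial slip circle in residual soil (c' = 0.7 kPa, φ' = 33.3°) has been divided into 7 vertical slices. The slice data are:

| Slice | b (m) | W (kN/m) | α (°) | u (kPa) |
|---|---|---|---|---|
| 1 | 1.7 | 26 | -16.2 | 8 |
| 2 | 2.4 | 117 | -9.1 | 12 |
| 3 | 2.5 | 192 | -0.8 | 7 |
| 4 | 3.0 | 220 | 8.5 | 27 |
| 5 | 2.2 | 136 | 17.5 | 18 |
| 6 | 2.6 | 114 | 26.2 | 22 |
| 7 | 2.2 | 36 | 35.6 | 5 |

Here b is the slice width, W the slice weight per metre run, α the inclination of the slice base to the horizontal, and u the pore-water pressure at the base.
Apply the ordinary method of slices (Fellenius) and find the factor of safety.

Ordinary method of slices: FS = Σ[c'·Δl_i + (W_i cosα_i − u_i·Δl_i)·tanφ'] / Σ W_i sinα_i, with Δl_i = b_i / cosα_i.
Slice 1: Δl = 1.7/cos(-16.2°) = 1.770 m; N'_1 = 26·cos(-16.2°) − 8·1.770 = 10.8; c'Δl = 1.24; W sinα = -7.3
Slice 2: Δl = 2.4/cos(-9.1°) = 2.431 m; N'_2 = 117·cos(-9.1°) − 12·2.431 = 86.4; c'Δl = 1.70; W sinα = -18.5
Slice 3: Δl = 2.5/cos(-0.8°) = 2.500 m; N'_3 = 192·cos(-0.8°) − 7·2.500 = 174.5; c'Δl = 1.75; W sinα = -2.7
Slice 4: Δl = 3.0/cos8.5° = 3.033 m; N'_4 = 220·cos8.5° − 27·3.033 = 135.7; c'Δl = 2.12; W sinα = 32.5
Slice 5: Δl = 2.2/cos17.5° = 2.307 m; N'_5 = 136·cos17.5° − 18·2.307 = 88.2; c'Δl = 1.61; W sinα = 40.9
Slice 6: Δl = 2.6/cos26.2° = 2.898 m; N'_6 = 114·cos26.2° − 22·2.898 = 38.5; c'Δl = 2.03; W sinα = 50.3
Slice 7: Δl = 2.2/cos35.6° = 2.706 m; N'_7 = 36·cos35.6° − 5·2.706 = 15.7; c'Δl = 1.89; W sinα = 21.0
Σc'Δl = 12.4 kN/m; ΣN' = 549.8 kN/m; ΣW sinα = 116.3 kN/m
Resisting = 12.4 + 549.8·tan33.3° = 12.4 + 361.1 = 373.5 kN/m
FS = 373.5 / 116.3 = 3.213

FS = 3.21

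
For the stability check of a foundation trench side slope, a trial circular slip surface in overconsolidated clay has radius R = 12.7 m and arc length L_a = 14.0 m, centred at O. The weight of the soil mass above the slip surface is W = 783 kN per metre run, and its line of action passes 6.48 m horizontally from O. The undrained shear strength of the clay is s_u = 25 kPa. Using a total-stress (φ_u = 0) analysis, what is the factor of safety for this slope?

Taking moments about the centre O, the resisting moment is provided by the undrained shear strength acting along the arc:
M_R = s_u·L_a·R = 25·14.00·12.7 = 4445.0 kN·m/m
M_D = W·d = 783·6.48 = 5073.8 kN·m/m
FS = M_R / M_D = 4445.0 / 5073.8 = 0.876

FS = 0.88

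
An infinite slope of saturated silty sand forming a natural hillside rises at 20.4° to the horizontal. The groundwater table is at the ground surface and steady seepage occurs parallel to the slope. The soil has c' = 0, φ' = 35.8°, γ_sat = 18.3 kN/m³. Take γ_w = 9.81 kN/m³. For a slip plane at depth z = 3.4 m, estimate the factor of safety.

With seepage parallel to the slope and the water table at the surface, the effective normal stress on the slip plane uses the buoyant unit weight γ' = γ_sat − γ_w while the driving shear stress uses γ_sat:
FS = [c' + γ' z cos²β tanφ'] / [γ_sat z sinβ cosβ]
(For c' = 0 this reduces to FS = (γ'/γ_sat)·tanφ'/tanβ.)
γ' = 18.3 − 9.81 = 8.49 kN/m³
Numerator = 0.0 + 8.49·3.4·cos²20.4°·tan35.8° = 0.0 + 8.49·3.4·0.8785·0.7212 = 18.289 kPa
Denominator = 18.3·3.4·sin20.4°·cos20.4° = 18.3·3.4·0.3486·0.9373 = 20.328 kPa
FS = 18.289 / 20.328 = 0.900

FS = 0.90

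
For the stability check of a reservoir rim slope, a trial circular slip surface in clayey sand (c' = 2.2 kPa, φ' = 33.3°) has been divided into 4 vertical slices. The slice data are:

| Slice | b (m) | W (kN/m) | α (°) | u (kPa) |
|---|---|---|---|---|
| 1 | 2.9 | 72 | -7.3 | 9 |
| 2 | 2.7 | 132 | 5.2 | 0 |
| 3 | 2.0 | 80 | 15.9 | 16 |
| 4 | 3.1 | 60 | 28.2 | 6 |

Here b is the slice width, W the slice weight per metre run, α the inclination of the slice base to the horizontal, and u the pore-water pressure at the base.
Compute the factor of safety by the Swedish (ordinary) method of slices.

Ordinary method of slices: FS = Σ[c'·Δl_i + (W_i cosα_i − u_i·Δl_i)·tanφ'] / Σ W_i sinα_i, with Δl_i = b_i / cosα_i.
Slice 1: Δl = 2.9/cos(-7.3°) = 2.924 m; N'_1 = 72·cos(-7.3°) − 9·2.924 = 45.1; c'Δl = 6.43; W sinα = -9.1
Slice 2: Δl = 2.7/cos5.2° = 2.711 m; N'_2 = 132·cos5.2° − 0·2.711 = 131.5; c'Δl = 5.96; W sinα = 12.0
Slice 3: Δl = 2.0/cos15.9° = 2.080 m; N'_3 = 80·cos15.9° − 16·2.080 = 43.7; c'Δl = 4.58; W sinα = 21.9
Slice 4: Δl = 3.1/cos28.2° = 3.518 m; N'_4 = 60·cos28.2° − 6·3.518 = 31.8; c'Δl = 7.74; W sinα = 28.4
Σc'Δl = 24.7 kN/m; ΣN' = 252.0 kN/m; ΣW sinα = 53.1 kN/m
Resisting = 24.7 + 252.0·tan33.3° = 24.7 + 165.5 = 190.2 kN/m
FS = 190.2 / 53.1 = 3.584

FS = 3.58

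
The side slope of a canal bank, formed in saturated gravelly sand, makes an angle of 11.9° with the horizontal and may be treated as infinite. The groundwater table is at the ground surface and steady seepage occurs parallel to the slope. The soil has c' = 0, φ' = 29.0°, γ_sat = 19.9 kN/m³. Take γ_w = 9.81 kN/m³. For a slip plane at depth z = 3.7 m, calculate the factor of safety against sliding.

FS = 1.33

With seepage parallel to the slope and the water table at the surface, the effective normal stress on the slip plane uses the buoyant unit weight γ' = γ_sat − γ_w while the driving shear stress uses γ_sat:
FS = [c' + γ' z cos²β tanφ'] / [γ_sat z sinβ cosβ]
(For c' = 0 this reduces to FS = (γ'/γ_sat)·tanφ'/tanβ.)
γ' = 19.9 − 9.81 = 10.09 kN/m³
Numerator = 0.0 + 10.09·3.7·cos²11.9°·tan29.0° = 0.0 + 10.09·3.7·0.9575·0.5543 = 19.814 kPa
Denominator = 19.9·3.7·sin11.9°·cos11.9° = 19.9·3.7·0.2062·0.9785 = 14.857 kPa
FS = 19.814 / 14.857 = 1.334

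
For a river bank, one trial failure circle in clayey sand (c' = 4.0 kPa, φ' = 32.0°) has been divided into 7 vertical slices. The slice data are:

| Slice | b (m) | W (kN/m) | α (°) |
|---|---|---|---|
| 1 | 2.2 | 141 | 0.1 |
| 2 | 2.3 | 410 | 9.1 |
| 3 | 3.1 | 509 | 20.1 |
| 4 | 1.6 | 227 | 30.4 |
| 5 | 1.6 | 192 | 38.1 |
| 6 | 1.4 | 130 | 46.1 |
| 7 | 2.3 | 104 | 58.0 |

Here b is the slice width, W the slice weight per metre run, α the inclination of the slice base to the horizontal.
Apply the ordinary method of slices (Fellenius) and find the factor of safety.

Ordinary method of slices: FS = Σ[c'·Δl_i + (W_i cosα_i)·tanφ'] / Σ W_i sinα_i, with Δl_i = b_i / cosα_i.
Slice 1: Δl = 2.2/cos0.1° = 2.200 m; N'_1 = 141·cos0.1° = 141.0; c'Δl = 8.80; W sinα = 0.2
Slice 2: Δl = 2.3/cos9.1° = 2.329 m; N'_2 = 410·cos9.1° = 404.8; c'Δl = 9.32; W sinα = 64.8
Slice 3: Δl = 3.1/cos20.1° = 3.301 m; N'_3 = 509·cos20.1° = 478.0; c'Δl = 13.20; W sinα = 174.9
Slice 4: Δl = 1.6/cos30.4° = 1.855 m; N'_4 = 227·cos30.4° = 195.8; c'Δl = 7.42; W sinα = 114.9
Slice 5: Δl = 1.6/cos38.1° = 2.033 m; N'_5 = 192·cos38.1° = 151.1; c'Δl = 8.13; W sinα = 118.5
Slice 6: Δl = 1.4/cos46.1° = 2.019 m; N'_6 = 130·cos46.1° = 90.1; c'Δl = 8.08; W sinα = 93.7
Slice 7: Δl = 2.3/cos58.0° = 4.340 m; N'_7 = 104·cos58.0° = 55.1; c'Δl = 17.36; W sinα = 88.2
Σc'Δl = 72.3 kN/m; ΣN' = 1516.0 kN/m; ΣW sinα = 655.2 kN/m
Resisting = 72.3 + 1516.0·tan32.0° = 72.3 + 947.3 = 1019.6 kN/m
FS = 1019.6 / 655.2 = 1.556

FS = 1.56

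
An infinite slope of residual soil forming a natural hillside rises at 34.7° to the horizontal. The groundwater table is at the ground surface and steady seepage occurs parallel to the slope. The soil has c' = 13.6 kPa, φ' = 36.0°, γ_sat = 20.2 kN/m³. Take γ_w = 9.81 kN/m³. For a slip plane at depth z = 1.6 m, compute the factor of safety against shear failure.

FS = 1.44

With seepage parallel to the slope and the water table at the surface, the effective normal stress on the slip plane uses the buoyant unit weight γ' = γ_sat − γ_w while the driving shear stress uses γ_sat:
FS = [c' + γ' z cos²β tanφ'] / [γ_sat z sinβ cosβ]
γ' = 20.2 − 9.81 = 10.39 kN/m³
Numerator = 13.6 + 10.39·1.6·cos²34.7°·tan36.0° = 13.6 + 10.39·1.6·0.6759·0.7265 = 21.764 kPa
Denominator = 20.2·1.6·sin34.7°·cos34.7° = 20.2·1.6·0.5693·0.8221 = 15.127 kPa
FS = 21.764 / 15.127 = 1.439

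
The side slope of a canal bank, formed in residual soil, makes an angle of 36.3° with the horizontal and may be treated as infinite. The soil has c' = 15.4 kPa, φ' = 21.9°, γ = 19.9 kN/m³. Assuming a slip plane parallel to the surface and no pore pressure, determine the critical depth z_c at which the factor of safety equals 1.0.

z_c = 3.58 m

Setting FS = 1.00 in FS = [c' + γz cos²β tanφ'] / [γz sinβ cosβ] and solving for z:
z = c' / [γ cosβ (FS·sinβ − cosβ·tanφ')]
  = 15.4 / [19.9·cos36.3°·(1.00·sin36.3° − cos36.3°·tan21.9°)]
  = 15.4 / [19.9·0.8059·(1.00·0.5920 − 0.8059·0.4020)]
  = 15.4 / 4.2987 = 3.582 m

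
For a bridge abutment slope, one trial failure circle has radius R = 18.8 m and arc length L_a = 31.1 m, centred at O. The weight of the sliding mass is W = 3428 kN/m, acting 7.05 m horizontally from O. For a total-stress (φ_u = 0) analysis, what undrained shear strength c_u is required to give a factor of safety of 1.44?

FS = c_u·L_a·R / (W·d), so c_u = FS·W·d / (L_a·R).
c_u = 1.44·3428·7.05 / (31.10·18.8) = 34801.1 / 584.68 = 59.52 kPa

c_u = 59.5 kPa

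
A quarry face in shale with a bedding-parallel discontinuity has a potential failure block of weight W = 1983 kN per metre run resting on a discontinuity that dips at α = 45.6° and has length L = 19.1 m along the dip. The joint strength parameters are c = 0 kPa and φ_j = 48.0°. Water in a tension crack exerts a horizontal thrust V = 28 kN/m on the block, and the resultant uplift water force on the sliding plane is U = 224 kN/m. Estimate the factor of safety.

Resolving the block weight along and normal to the plane and applying the Mohr–Coulomb strength on the joint:
N' = W cosα − U − V sinα = 1983·cos45.6° − 224 − 28·sin45.6° = 1143.4 kN/m
Driving force T = W sinα + V cosα = 1983·sin45.6° + 28·cos45.6° = 1436.4 kN/m
Resisting force R = c·L + N'·tanφ_j = 0·19.1 + 1143.4·tan48.0° = 0.0 + 1269.9 = 1269.9 kN/m
FS = R / T = 1269.9 / 1436.4 = 0.884

FS = 0.88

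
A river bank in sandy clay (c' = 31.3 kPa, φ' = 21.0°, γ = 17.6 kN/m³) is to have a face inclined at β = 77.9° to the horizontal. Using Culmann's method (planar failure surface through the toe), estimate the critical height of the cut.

Culmann's analysis gives the critical failure plane at α_cr = (β + φ')/2 = (77.9 + 21.0)/2 = 49.5°, and the critical height
H_c = (4c'/γ) · sinβ cosφ' / [1 − cos(β − φ')]
    = (4·31.3/17.6) · sin77.9°·cos21.0° / [1 − cos(56.9°)]
    = 7.114 · 0.9778·0.9336 / [1 − 0.5461]
    = 7.114 · 0.9128 / 0.4539
    = 14.31 m

H_c = 14.31 m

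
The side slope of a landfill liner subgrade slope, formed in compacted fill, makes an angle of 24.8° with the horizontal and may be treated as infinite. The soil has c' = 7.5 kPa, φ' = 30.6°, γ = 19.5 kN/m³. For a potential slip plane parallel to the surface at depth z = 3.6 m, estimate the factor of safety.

For an infinite slope with a slip plane parallel to the surface (no pore pressure): FS = [c' + γz cos²β tanφ'] / [γz sinβ cosβ].
γz = 19.5·3.6 = 70.20 kN/m²
Numerator = 7.5 + 70.20·cos²24.8°·tan30.6° = 7.5 + 70.20·0.8241·0.5914 = 41.712 kPa
Denominator = 70.20·sin24.8°·cos24.8° = 70.20·0.4195·0.9078 = 26.730 kPa
FS = 41.712 / 26.730 = 1.560

FS = 1.56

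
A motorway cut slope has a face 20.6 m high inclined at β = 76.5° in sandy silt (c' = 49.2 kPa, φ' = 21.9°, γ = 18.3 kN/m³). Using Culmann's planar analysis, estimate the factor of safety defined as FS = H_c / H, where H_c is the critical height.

FS = 1.12

H_c = (4c'/γ) · sinβ cosφ' / [1 − cos(β − φ')]
    = (4·49.2/18.3) · sin76.5°·cos21.9° / [1 − cos54.6°]
    = 10.754 · 0.9022 / 0.4207 = 23.06 m
FS = H_c / H = 23.06 / 20.6 = 1.119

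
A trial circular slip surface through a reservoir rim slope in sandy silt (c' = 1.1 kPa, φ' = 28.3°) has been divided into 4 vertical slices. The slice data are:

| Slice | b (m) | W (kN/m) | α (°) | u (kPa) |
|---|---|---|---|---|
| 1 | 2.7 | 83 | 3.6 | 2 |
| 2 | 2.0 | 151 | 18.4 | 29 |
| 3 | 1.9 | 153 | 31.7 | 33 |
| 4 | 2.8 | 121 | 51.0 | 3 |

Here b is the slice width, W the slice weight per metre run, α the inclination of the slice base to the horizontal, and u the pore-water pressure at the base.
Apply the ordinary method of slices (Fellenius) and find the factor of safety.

Ordinary method of slices: FS = Σ[c'·Δl_i + (W_i cosα_i − u_i·Δl_i)·tanφ'] / Σ W_i sinα_i, with Δl_i = b_i / cosα_i.
Slice 1: Δl = 2.7/cos3.6° = 2.705 m; N'_1 = 83·cos3.6° − 2·2.705 = 77.4; c'Δl = 2.98; W sinα = 5.2
Slice 2: Δl = 2.0/cos18.4° = 2.108 m; N'_2 = 151·cos18.4° − 29·2.108 = 82.2; c'Δl = 2.32; W sinα = 47.7
Slice 3: Δl = 1.9/cos31.7° = 2.233 m; N'_3 = 153·cos31.7° − 33·2.233 = 56.5; c'Δl = 2.46; W sinα = 80.4
Slice 4: Δl = 2.8/cos51.0° = 4.449 m; N'_4 = 121·cos51.0° − 3·4.449 = 62.8; c'Δl = 4.89; W sinα = 94.0
Σc'Δl = 12.6 kN/m; ΣN' = 278.9 kN/m; ΣW sinα = 227.3 kN/m
Resisting = 12.6 + 278.9·tan28.3° = 12.6 + 150.2 = 162.8 kN/m
FS = 162.8 / 227.3 = 0.716

FS = 0.72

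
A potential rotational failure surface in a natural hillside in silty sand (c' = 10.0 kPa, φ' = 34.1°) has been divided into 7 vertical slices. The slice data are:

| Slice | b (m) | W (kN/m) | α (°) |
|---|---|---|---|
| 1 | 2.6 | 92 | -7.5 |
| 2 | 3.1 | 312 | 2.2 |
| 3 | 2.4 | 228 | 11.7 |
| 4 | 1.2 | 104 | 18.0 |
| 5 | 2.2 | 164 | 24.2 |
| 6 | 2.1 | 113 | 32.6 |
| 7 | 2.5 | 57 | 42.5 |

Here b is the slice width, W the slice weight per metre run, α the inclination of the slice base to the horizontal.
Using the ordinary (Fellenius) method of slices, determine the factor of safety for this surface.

Ordinary method of slices: FS = Σ[c'·Δl_i + (W_i cosα_i)·tanφ'] / Σ W_i sinα_i, with Δl_i = b_i / cosα_i.
Slice 1: Δl = 2.6/cos(-7.5°) = 2.622 m; N'_1 = 92·cos(-7.5°) = 91.2; c'Δl = 26.22; W sinα = -12.0
Slice 2: Δl = 3.1/cos2.2° = 3.102 m; N'_2 = 312·cos2.2° = 311.8; c'Δl = 31.02; W sinα = 12.0
Slice 3: Δl = 2.4/cos11.7° = 2.451 m; N'_3 = 228·cos11.7° = 223.3; c'Δl = 24.51; W sinα = 46.2
Slice 4: Δl = 1.2/cos18.0° = 1.262 m; N'_4 = 104·cos18.0° = 98.9; c'Δl = 12.62; W sinα = 32.1
Slice 5: Δl = 2.2/cos24.2° = 2.412 m; N'_5 = 164·cos24.2° = 149.6; c'Δl = 24.12; W sinα = 67.2
Slice 6: Δl = 2.1/cos32.6° = 2.493 m; N'_6 = 113·cos32.6° = 95.2; c'Δl = 24.93; W sinα = 60.9
Slice 7: Δl = 2.5/cos42.5° = 3.391 m; N'_7 = 57·cos42.5° = 42.0; c'Δl = 33.91; W sinα = 38.5
Σc'Δl = 177.3 kN/m; ΣN' = 1012.0 kN/m; ΣW sinα = 245.0 kN/m
Resisting = 177.3 + 1012.0·tan34.1° = 177.3 + 685.2 = 862.5 kN/m
FS = 862.5 / 245.0 = 3.521

FS = 3.52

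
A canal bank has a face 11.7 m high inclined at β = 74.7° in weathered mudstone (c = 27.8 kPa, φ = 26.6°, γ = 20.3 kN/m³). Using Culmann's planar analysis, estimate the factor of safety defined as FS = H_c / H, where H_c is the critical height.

H_c = (4c/γ) · sinβ cosφ / [1 − cos(β − φ)]
    = (4·27.8/20.3) · sin74.7°·cos26.6° / [1 − cos48.1°]
    = 5.478 · 0.8625 / 0.3322 = 14.22 m
FS = H_c / H = 14.22 / 11.7 = 1.216

FS = 1.22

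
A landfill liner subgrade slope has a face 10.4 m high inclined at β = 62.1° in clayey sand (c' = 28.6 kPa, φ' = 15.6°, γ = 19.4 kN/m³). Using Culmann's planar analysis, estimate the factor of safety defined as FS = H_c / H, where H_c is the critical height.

FS = 1.55

H_c = (4c'/γ) · sinβ cosφ' / [1 − cos(β − φ')]
    = (4·28.6/19.4) · sin62.1°·cos15.6° / [1 − cos46.5°]
    = 5.897 · 0.8512 / 0.3116 = 16.11 m
FS = H_c / H = 16.11 / 10.4 = 1.549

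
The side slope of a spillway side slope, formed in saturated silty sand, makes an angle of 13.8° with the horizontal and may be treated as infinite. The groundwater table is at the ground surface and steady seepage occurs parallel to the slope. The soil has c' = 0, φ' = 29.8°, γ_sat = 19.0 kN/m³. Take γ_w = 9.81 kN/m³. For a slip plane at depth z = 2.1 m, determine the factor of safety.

With seepage parallel to the slope and the water table at the surface, the effective normal stress on the slip plane uses the buoyant unit weight γ' = γ_sat − γ_w while the driving shear stress uses γ_sat:
FS = [c' + γ' z cos²β tanφ'] / [γ_sat z sinβ cosβ]
(For c' = 0 this reduces to FS = (γ'/γ_sat)·tanφ'/tanβ.)
γ' = 19.0 − 9.81 = 9.19 kN/m³
Numerator = 0.0 + 9.19·2.1·cos²13.8°·tan29.8° = 0.0 + 9.19·2.1·0.9431·0.5727 = 10.424 kPa
Denominator = 19.0·2.1·sin13.8°·cos13.8° = 19.0·2.1·0.2385·0.9711 = 9.243 kPa
FS = 10.424 / 9.243 = 1.128

FS = 1.13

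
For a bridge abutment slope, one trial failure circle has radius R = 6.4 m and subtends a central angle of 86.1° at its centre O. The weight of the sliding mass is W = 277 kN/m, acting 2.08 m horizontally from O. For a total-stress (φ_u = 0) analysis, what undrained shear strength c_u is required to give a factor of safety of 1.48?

c_u = 13.9 kPa

FS = c_u·L_a·R / (W·d), so c_u = FS·W·d / (L_a·R).
Arc length L_a = R·θ = 6.4·(86.1°·π/180) = 6.4·1.5027 = 9.62 m
c_u = 1.48·277·2.08 / (9.62·6.4) = 852.7 / 61.55 = 13.85 kPa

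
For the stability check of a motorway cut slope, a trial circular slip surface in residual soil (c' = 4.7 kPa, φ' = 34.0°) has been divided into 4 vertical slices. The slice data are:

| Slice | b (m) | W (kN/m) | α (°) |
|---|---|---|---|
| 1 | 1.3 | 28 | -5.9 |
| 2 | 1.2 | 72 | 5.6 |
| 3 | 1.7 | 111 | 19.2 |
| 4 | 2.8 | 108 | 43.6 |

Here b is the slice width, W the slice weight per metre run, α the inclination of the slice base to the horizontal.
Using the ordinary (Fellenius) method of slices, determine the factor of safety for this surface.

FS = 1.99

Ordinary method of slices: FS = Σ[c'·Δl_i + (W_i cosα_i)·tanφ'] / Σ W_i sinα_i, with Δl_i = b_i / cosα_i.
Slice 1: Δl = 1.3/cos(-5.9°) = 1.307 m; N'_1 = 28·cos(-5.9°) = 27.9; c'Δl = 6.14; W sinα = -2.9
Slice 2: Δl = 1.2/cos5.6° = 1.206 m; N'_2 = 72·cos5.6° = 71.7; c'Δl = 5.67; W sinα = 7.0
Slice 3: Δl = 1.7/cos19.2° = 1.800 m; N'_3 = 111·cos19.2° = 104.8; c'Δl = 8.46; W sinα = 36.5
Slice 4: Δl = 2.8/cos43.6° = 3.866 m; N'_4 = 108·cos43.6° = 78.2; c'Δl = 18.17; W sinα = 74.5
Σc'Δl = 38.4 kN/m; ΣN' = 282.5 kN/m; ΣW sinα = 115.1 kN/m
Resisting = 38.4 + 282.5·tan34.0° = 38.4 + 190.6 = 229.0 kN/m
FS = 229.0 / 115.1 = 1.989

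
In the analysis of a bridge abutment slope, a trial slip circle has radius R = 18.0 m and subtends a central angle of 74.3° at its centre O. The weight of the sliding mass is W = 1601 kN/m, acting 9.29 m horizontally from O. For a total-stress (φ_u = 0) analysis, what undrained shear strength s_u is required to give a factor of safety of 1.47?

FS = s_u·L_a·R / (W·d), so s_u = FS·W·d / (L_a·R).
Arc length L_a = R·θ = 18.0·(74.3°·π/180) = 18.0·1.2968 = 23.34 m
s_u = 1.47·1601·9.29 / (23.34·18.0) = 21863.7 / 420.16 = 52.04 kPa

s_u = 52.0 kPa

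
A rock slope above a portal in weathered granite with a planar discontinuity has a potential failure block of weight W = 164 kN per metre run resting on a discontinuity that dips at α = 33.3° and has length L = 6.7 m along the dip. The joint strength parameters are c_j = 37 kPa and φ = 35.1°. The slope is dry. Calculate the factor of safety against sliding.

FS = 3.82

Resolving the block weight along and normal to the plane and applying the Mohr–Coulomb strength on the joint:
N' = W cosα = 164·cos33.3° = 137.1 kN/m
Driving force T = W sinα = 164·sin33.3° = 90.0 kN/m
Resisting force R = c_j·L + N'·tanφ = 37·6.7 + 137.1·tan35.1° = 247.9 + 96.3 = 344.2 kN/m
FS = R / T = 344.2 / 90.0 = 3.823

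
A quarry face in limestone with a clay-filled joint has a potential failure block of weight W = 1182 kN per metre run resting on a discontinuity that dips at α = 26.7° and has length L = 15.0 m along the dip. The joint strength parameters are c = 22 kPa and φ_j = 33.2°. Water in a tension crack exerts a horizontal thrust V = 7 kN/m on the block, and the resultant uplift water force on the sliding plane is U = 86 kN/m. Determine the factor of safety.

FS = 1.79

Resolving the block weight along and normal to the plane and applying the Mohr–Coulomb strength on the joint:
N' = W cosα − U − V sinα = 1182·cos26.7° − 86 − 7·sin26.7° = 966.8 kN/m
Driving force T = W sinα + V cosα = 1182·sin26.7° + 7·cos26.7° = 537.3 kN/m
Resisting force R = c·L + N'·tanφ_j = 22·15.0 + 966.8·tan33.2° = 330.0 + 632.7 = 962.7 kN/m
FS = R / T = 962.7 / 537.3 = 1.792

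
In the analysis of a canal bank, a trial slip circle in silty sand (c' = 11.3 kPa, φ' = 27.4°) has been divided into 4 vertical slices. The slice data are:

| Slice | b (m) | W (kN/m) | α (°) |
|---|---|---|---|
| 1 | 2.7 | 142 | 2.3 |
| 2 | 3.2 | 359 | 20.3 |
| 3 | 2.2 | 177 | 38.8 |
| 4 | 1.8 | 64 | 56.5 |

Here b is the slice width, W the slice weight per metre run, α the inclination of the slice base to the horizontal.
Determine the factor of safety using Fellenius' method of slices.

FS = 1.62

Ordinary method of slices: FS = Σ[c'·Δl_i + (W_i cosα_i)·tanφ'] / Σ W_i sinα_i, with Δl_i = b_i / cosα_i.
Slice 1: Δl = 2.7/cos2.3° = 2.702 m; N'_1 = 142·cos2.3° = 141.9; c'Δl = 30.53; W sinα = 5.7
Slice 2: Δl = 3.2/cos20.3° = 3.412 m; N'_2 = 359·cos20.3° = 336.7; c'Δl = 38.55; W sinα = 124.5
Slice 3: Δl = 2.2/cos38.8° = 2.823 m; N'_3 = 177·cos38.8° = 137.9; c'Δl = 31.90; W sinα = 110.9
Slice 4: Δl = 1.8/cos56.5° = 3.261 m; N'_4 = 64·cos56.5° = 35.3; c'Δl = 36.85; W sinα = 53.4
Σc'Δl = 137.8 kN/m; ΣN' = 651.9 kN/m; ΣW sinα = 294.5 kN/m
Resisting = 137.8 + 651.9·tan27.4° = 137.8 + 337.9 = 475.7 kN/m
FS = 475.7 / 294.5 = 1.615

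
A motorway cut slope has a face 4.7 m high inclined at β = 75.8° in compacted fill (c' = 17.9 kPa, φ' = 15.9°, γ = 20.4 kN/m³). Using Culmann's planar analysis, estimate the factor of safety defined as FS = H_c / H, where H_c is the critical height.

FS = 1.40

H_c = (4c'/γ) · sinβ cosφ' / [1 − cos(β − φ')]
    = (4·17.9/20.4) · sin75.8°·cos15.9° / [1 − cos59.9°]
    = 3.510 · 0.9324 / 0.4985 = 6.56 m
FS = H_c / H = 6.56 / 4.7 = 1.397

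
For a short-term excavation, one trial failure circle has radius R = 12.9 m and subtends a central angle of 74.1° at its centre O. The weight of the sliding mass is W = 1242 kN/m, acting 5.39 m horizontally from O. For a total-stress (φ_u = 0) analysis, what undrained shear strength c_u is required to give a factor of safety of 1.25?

c_u = 38.9 kPa

FS = c_u·L_a·R / (W·d), so c_u = FS·W·d / (L_a·R).
Arc length L_a = R·θ = 12.9·(74.1°·π/180) = 12.9·1.2933 = 16.68 m
c_u = 1.25·1242·5.39 / (16.68·12.9) = 8368.0 / 215.22 = 38.88 kPa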